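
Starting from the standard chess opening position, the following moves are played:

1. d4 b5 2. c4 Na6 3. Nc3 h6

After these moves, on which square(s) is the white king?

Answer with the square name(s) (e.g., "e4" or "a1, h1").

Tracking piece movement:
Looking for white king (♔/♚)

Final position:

  a b c d e f g h
  ─────────────────
8│♜ · ♝ ♛ ♚ ♝ ♞ ♜│8
7│♟ · ♟ ♟ ♟ ♟ ♟ ·│7
6│♞ · · · · · · ♟│6
5│· ♟ · · · · · ·│5
4│· · ♙ ♙ · · · ·│4
3│· · ♘ · · · · ·│3
2│♙ ♙ · · ♙ ♙ ♙ ♙│2
1│♖ · ♗ ♕ ♔ ♗ ♘ ♖│1
  ─────────────────
  a b c d e f g h


e1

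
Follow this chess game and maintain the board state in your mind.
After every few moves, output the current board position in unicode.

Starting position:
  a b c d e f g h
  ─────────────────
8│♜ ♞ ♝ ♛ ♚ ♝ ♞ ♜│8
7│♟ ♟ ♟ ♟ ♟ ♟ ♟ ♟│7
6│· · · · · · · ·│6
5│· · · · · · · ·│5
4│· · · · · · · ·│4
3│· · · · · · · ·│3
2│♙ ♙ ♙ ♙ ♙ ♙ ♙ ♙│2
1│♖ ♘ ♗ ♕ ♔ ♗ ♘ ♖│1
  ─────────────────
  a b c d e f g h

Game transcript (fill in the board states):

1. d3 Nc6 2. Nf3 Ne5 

  a b c d e f g h
  ─────────────────
8│♜ · ♝ ♛ ♚ ♝ ♞ ♜│8
7│♟ ♟ ♟ ♟ ♟ ♟ ♟ ♟│7
6│· · · · · · · ·│6
5│· · · · ♞ · · ·│5
4│· · · · · · · ·│4
3│· · · ♙ · ♘ · ·│3
2│♙ ♙ ♙ · ♙ ♙ ♙ ♙│2
1│♖ ♘ ♗ ♕ ♔ ♗ · ♖│1
  ─────────────────
  a b c d e f g h

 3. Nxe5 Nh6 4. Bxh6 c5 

  a b c d e f g h
  ─────────────────
8│♜ · ♝ ♛ ♚ ♝ · ♜│8
7│♟ ♟ · ♟ ♟ ♟ ♟ ♟│7
6│· · · · · · · ♗│6
5│· · ♟ · ♘ · · ·│5
4│· · · · · · · ·│4
3│· · · ♙ · · · ·│3
2│♙ ♙ ♙ · ♙ ♙ ♙ ♙│2
1│♖ ♘ · ♕ ♔ ♗ · ♖│1
  ─────────────────
  a b c d e f g h

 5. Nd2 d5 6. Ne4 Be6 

  a b c d e f g h
  ─────────────────
8│♜ · · ♛ ♚ ♝ · ♜│8
7│♟ ♟ · · ♟ ♟ ♟ ♟│7
6│· · · · ♝ · · ♗│6
5│· · ♟ ♟ ♘ · · ·│5
4│· · · · ♘ · · ·│4
3│· · · ♙ · · · ·│3
2│♙ ♙ ♙ · ♙ ♙ ♙ ♙│2
1│♖ · · ♕ ♔ ♗ · ♖│1
  ─────────────────
  a b c d e f g h

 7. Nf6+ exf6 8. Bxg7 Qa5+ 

  a b c d e f g h
  ─────────────────
8│♜ · · · ♚ ♝ · ♜│8
7│♟ ♟ · · · ♟ ♗ ♟│7
6│· · · · ♝ ♟ · ·│6
5│♛ · ♟ ♟ ♘ · · ·│5
4│· · · · · · · ·│4
3│· · · ♙ · · · ·│3
2│♙ ♙ ♙ · ♙ ♙ ♙ ♙│2
1│♖ · · ♕ ♔ ♗ · ♖│1
  ─────────────────
  a b c d e f g h



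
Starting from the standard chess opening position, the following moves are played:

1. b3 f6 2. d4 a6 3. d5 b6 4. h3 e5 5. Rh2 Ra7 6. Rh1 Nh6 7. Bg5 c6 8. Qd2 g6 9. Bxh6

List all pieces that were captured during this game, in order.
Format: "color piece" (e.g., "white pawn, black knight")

Tracking captures:
  Bxh6: captured black knight

black knight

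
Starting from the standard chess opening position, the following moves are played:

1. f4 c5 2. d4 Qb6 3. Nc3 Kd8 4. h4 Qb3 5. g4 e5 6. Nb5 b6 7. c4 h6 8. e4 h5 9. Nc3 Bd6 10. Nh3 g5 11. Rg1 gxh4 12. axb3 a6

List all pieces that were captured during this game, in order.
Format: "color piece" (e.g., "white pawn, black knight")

Tracking captures:
  gxh4: captured white pawn
  axb3: captured black queen

white pawn, black queen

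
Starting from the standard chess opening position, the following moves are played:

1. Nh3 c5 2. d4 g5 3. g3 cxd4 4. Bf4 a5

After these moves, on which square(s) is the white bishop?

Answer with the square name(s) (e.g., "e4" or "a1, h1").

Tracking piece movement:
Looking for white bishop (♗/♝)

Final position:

  a b c d e f g h
  ─────────────────
8│♜ ♞ ♝ ♛ ♚ ♝ ♞ ♜│8
7│· ♟ · ♟ ♟ ♟ · ♟│7
6│· · · · · · · ·│6
5│♟ · · · · · ♟ ·│5
4│· · · ♟ · ♗ · ·│4
3│· · · · · · ♙ ♘│3
2│♙ ♙ ♙ · ♙ ♙ · ♙│2
1│♖ ♘ · ♕ ♔ ♗ · ♖│1
  ─────────────────
  a b c d e f g h


f1, f4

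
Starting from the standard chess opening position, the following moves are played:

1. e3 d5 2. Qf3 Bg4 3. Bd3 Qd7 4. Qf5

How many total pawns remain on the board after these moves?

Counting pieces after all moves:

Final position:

  a b c d e f g h
  ─────────────────
8│♜ ♞ · · ♚ ♝ ♞ ♜│8
7│♟ ♟ ♟ ♛ ♟ ♟ ♟ ♟│7
6│· · · · · · · ·│6
5│· · · ♟ · ♕ · ·│5
4│· · · · · · ♝ ·│4
3│· · · ♗ ♙ · · ·│3
2│♙ ♙ ♙ ♙ · ♙ ♙ ♙│2
1│♖ ♘ ♗ · ♔ · ♘ ♖│1
  ─────────────────
  a b c d e f g h


16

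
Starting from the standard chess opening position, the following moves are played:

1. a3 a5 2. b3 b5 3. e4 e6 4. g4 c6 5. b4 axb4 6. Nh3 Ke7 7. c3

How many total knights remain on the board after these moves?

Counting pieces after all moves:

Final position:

  a b c d e f g h
  ─────────────────
8│♜ ♞ ♝ ♛ · ♝ ♞ ♜│8
7│· · · ♟ ♚ ♟ ♟ ♟│7
6│· · ♟ · ♟ · · ·│6
5│· ♟ · · · · · ·│5
4│· ♟ · · ♙ · ♙ ·│4
3│♙ · ♙ · · · · ♘│3
2│· · · ♙ · ♙ · ♙│2
1│♖ ♘ ♗ ♕ ♔ ♗ · ♖│1
  ─────────────────
  a b c d e f g h


4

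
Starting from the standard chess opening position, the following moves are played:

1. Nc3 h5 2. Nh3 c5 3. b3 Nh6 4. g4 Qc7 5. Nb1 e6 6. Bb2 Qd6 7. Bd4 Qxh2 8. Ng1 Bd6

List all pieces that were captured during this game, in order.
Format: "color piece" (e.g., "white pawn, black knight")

Tracking captures:
  Qxh2: captured white pawn

white pawn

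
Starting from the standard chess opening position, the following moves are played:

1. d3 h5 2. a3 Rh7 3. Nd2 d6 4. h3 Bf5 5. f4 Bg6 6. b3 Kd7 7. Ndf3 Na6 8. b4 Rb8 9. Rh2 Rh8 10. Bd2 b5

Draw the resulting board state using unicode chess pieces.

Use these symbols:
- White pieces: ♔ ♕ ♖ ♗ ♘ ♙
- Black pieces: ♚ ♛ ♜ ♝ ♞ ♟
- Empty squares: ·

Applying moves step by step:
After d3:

♜ ♞ ♝ ♛ ♚ ♝ ♞ ♜
♟ ♟ ♟ ♟ ♟ ♟ ♟ ♟
· · · · · · · ·
· · · · · · · ·
· · · · · · · ·
· · · ♙ · · · ·
♙ ♙ ♙ · ♙ ♙ ♙ ♙
♖ ♘ ♗ ♕ ♔ ♗ ♘ ♖


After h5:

♜ ♞ ♝ ♛ ♚ ♝ ♞ ♜
♟ ♟ ♟ ♟ ♟ ♟ ♟ ·
· · · · · · · ·
· · · · · · · ♟
· · · · · · · ·
· · · ♙ · · · ·
♙ ♙ ♙ · ♙ ♙ ♙ ♙
♖ ♘ ♗ ♕ ♔ ♗ ♘ ♖


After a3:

♜ ♞ ♝ ♛ ♚ ♝ ♞ ♜
♟ ♟ ♟ ♟ ♟ ♟ ♟ ·
· · · · · · · ·
· · · · · · · ♟
· · · · · · · ·
♙ · · ♙ · · · ·
· ♙ ♙ · ♙ ♙ ♙ ♙
♖ ♘ ♗ ♕ ♔ ♗ ♘ ♖


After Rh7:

♜ ♞ ♝ ♛ ♚ ♝ ♞ ·
♟ ♟ ♟ ♟ ♟ ♟ ♟ ♜
· · · · · · · ·
· · · · · · · ♟
· · · · · · · ·
♙ · · ♙ · · · ·
· ♙ ♙ · ♙ ♙ ♙ ♙
♖ ♘ ♗ ♕ ♔ ♗ ♘ ♖


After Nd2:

♜ ♞ ♝ ♛ ♚ ♝ ♞ ·
♟ ♟ ♟ ♟ ♟ ♟ ♟ ♜
· · · · · · · ·
· · · · · · · ♟
· · · · · · · ·
♙ · · ♙ · · · ·
· ♙ ♙ ♘ ♙ ♙ ♙ ♙
♖ · ♗ ♕ ♔ ♗ ♘ ♖


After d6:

♜ ♞ ♝ ♛ ♚ ♝ ♞ ·
♟ ♟ ♟ · ♟ ♟ ♟ ♜
· · · ♟ · · · ·
· · · · · · · ♟
· · · · · · · ·
♙ · · ♙ · · · ·
· ♙ ♙ ♘ ♙ ♙ ♙ ♙
♖ · ♗ ♕ ♔ ♗ ♘ ♖


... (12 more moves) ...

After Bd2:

· ♜ · ♛ · ♝ ♞ ♜
♟ ♟ ♟ ♚ ♟ ♟ ♟ ·
♞ · · ♟ · · ♝ ·
· · · · · · · ♟
· ♙ · · · ♙ · ·
♙ · · ♙ · ♘ · ♙
· · ♙ ♗ ♙ · ♙ ♖
♖ · · ♕ ♔ ♗ ♘ ·


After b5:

· ♜ · ♛ · ♝ ♞ ♜
♟ · ♟ ♚ ♟ ♟ ♟ ·
♞ · · ♟ · · ♝ ·
· ♟ · · · · · ♟
· ♙ · · · ♙ · ·
♙ · · ♙ · ♘ · ♙
· · ♙ ♗ ♙ · ♙ ♖
♖ · · ♕ ♔ ♗ ♘ ·



  a b c d e f g h
  ─────────────────
8│· ♜ · ♛ · ♝ ♞ ♜│8
7│♟ · ♟ ♚ ♟ ♟ ♟ ·│7
6│♞ · · ♟ · · ♝ ·│6
5│· ♟ · · · · · ♟│5
4│· ♙ · · · ♙ · ·│4
3│♙ · · ♙ · ♘ · ♙│3
2│· · ♙ ♗ ♙ · ♙ ♖│2
1│♖ · · ♕ ♔ ♗ ♘ ·│1
  ─────────────────
  a b c d e f g h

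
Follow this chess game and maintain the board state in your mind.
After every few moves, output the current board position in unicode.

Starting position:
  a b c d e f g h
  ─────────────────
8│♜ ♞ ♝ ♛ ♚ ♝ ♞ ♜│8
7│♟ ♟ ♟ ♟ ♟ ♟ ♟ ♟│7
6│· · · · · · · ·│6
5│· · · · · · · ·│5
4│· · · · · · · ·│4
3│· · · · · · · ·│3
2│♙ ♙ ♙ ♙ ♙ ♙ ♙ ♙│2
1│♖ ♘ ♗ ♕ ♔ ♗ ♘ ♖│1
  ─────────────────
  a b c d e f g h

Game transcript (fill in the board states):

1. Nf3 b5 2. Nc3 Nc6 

  a b c d e f g h
  ─────────────────
8│♜ · ♝ ♛ ♚ ♝ ♞ ♜│8
7│♟ · ♟ ♟ ♟ ♟ ♟ ♟│7
6│· · ♞ · · · · ·│6
5│· ♟ · · · · · ·│5
4│· · · · · · · ·│4
3│· · ♘ · · ♘ · ·│3
2│♙ ♙ ♙ ♙ ♙ ♙ ♙ ♙│2
1│♖ · ♗ ♕ ♔ ♗ · ♖│1
  ─────────────────
  a b c d e f g h

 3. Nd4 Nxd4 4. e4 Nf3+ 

  a b c d e f g h
  ─────────────────
8│♜ · ♝ ♛ ♚ ♝ ♞ ♜│8
7│♟ · ♟ ♟ ♟ ♟ ♟ ♟│7
6│· · · · · · · ·│6
5│· ♟ · · · · · ·│5
4│· · · · ♙ · · ·│4
3│· · ♘ · · ♞ · ·│3
2│♙ ♙ ♙ ♙ · ♙ ♙ ♙│2
1│♖ · ♗ ♕ ♔ ♗ · ♖│1
  ─────────────────
  a b c d e f g h

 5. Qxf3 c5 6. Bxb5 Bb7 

  a b c d e f g h
  ─────────────────
8│♜ · · ♛ ♚ ♝ ♞ ♜│8
7│♟ ♝ · ♟ ♟ ♟ ♟ ♟│7
6│· · · · · · · ·│6
5│· ♗ ♟ · · · · ·│5
4│· · · · ♙ · · ·│4
3│· · ♘ · · ♕ · ·│3
2│♙ ♙ ♙ ♙ · ♙ ♙ ♙│2
1│♖ · ♗ · ♔ · · ♖│1
  ─────────────────
  a b c d e f g h

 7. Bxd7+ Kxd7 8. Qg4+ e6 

  a b c d e f g h
  ─────────────────
8│♜ · · ♛ · ♝ ♞ ♜│8
7│♟ ♝ · ♚ · ♟ ♟ ♟│7
6│· · · · ♟ · · ·│6
5│· · ♟ · · · · ·│5
4│· · · · ♙ · ♕ ·│4
3│· · ♘ · · · · ·│3
2│♙ ♙ ♙ ♙ · ♙ ♙ ♙│2
1│♖ · ♗ · ♔ · · ♖│1
  ─────────────────
  a b c d e f g h



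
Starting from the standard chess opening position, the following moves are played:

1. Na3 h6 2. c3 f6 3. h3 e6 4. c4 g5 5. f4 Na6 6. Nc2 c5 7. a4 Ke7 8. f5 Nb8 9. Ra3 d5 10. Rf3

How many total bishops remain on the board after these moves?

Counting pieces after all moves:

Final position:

  a b c d e f g h
  ─────────────────
8│♜ ♞ ♝ ♛ · ♝ ♞ ♜│8
7│♟ ♟ · · ♚ · · ·│7
6│· · · · ♟ ♟ · ♟│6
5│· · ♟ ♟ · ♙ ♟ ·│5
4│♙ · ♙ · · · · ·│4
3│· · · · · ♖ · ♙│3
2│· ♙ ♘ ♙ ♙ · ♙ ·│2
1│· · ♗ ♕ ♔ ♗ ♘ ♖│1
  ─────────────────
  a b c d e f g h


4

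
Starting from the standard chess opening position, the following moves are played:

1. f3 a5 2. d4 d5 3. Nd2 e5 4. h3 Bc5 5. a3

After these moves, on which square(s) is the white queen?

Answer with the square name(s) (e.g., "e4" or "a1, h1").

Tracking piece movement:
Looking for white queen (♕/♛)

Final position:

  a b c d e f g h
  ─────────────────
8│♜ ♞ ♝ ♛ ♚ · ♞ ♜│8
7│· ♟ ♟ · · ♟ ♟ ♟│7
6│· · · · · · · ·│6
5│♟ · ♝ ♟ ♟ · · ·│5
4│· · · ♙ · · · ·│4
3│♙ · · · · ♙ · ♙│3
2│· ♙ ♙ ♘ ♙ · ♙ ·│2
1│♖ · ♗ ♕ ♔ ♗ ♘ ♖│1
  ─────────────────
  a b c d e f g h


d1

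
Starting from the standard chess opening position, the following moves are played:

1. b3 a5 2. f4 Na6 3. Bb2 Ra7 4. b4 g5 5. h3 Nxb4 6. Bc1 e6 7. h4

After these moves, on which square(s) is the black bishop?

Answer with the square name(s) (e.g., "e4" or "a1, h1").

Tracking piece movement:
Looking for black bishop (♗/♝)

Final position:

  a b c d e f g h
  ─────────────────
8│· · ♝ ♛ ♚ ♝ ♞ ♜│8
7│♜ ♟ ♟ ♟ · ♟ · ♟│7
6│· · · · ♟ · · ·│6
5│♟ · · · · · ♟ ·│5
4│· ♞ · · · ♙ · ♙│4
3│· · · · · · · ·│3
2│♙ · ♙ ♙ ♙ · ♙ ·│2
1│♖ ♘ ♗ ♕ ♔ ♗ ♘ ♖│1
  ─────────────────
  a b c d e f g h


c8, f8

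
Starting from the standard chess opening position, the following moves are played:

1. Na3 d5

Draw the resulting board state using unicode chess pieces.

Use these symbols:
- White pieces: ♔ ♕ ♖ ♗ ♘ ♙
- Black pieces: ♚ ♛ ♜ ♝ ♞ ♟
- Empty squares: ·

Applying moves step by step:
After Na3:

♜ ♞ ♝ ♛ ♚ ♝ ♞ ♜
♟ ♟ ♟ ♟ ♟ ♟ ♟ ♟
· · · · · · · ·
· · · · · · · ·
· · · · · · · ·
♘ · · · · · · ·
♙ ♙ ♙ ♙ ♙ ♙ ♙ ♙
♖ · ♗ ♕ ♔ ♗ ♘ ♖


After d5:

♜ ♞ ♝ ♛ ♚ ♝ ♞ ♜
♟ ♟ ♟ · ♟ ♟ ♟ ♟
· · · · · · · ·
· · · ♟ · · · ·
· · · · · · · ·
♘ · · · · · · ·
♙ ♙ ♙ ♙ ♙ ♙ ♙ ♙
♖ · ♗ ♕ ♔ ♗ ♘ ♖



  a b c d e f g h
  ─────────────────
8│♜ ♞ ♝ ♛ ♚ ♝ ♞ ♜│8
7│♟ ♟ ♟ · ♟ ♟ ♟ ♟│7
6│· · · · · · · ·│6
5│· · · ♟ · · · ·│5
4│· · · · · · · ·│4
3│♘ · · · · · · ·│3
2│♙ ♙ ♙ ♙ ♙ ♙ ♙ ♙│2
1│♖ · ♗ ♕ ♔ ♗ ♘ ♖│1
  ─────────────────
  a b c d e f g h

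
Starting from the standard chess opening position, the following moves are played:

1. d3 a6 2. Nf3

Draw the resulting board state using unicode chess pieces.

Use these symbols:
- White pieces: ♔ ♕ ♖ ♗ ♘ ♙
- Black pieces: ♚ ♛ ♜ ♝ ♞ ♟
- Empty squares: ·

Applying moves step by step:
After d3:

♜ ♞ ♝ ♛ ♚ ♝ ♞ ♜
♟ ♟ ♟ ♟ ♟ ♟ ♟ ♟
· · · · · · · ·
· · · · · · · ·
· · · · · · · ·
· · · ♙ · · · ·
♙ ♙ ♙ · ♙ ♙ ♙ ♙
♖ ♘ ♗ ♕ ♔ ♗ ♘ ♖


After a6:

♜ ♞ ♝ ♛ ♚ ♝ ♞ ♜
· ♟ ♟ ♟ ♟ ♟ ♟ ♟
♟ · · · · · · ·
· · · · · · · ·
· · · · · · · ·
· · · ♙ · · · ·
♙ ♙ ♙ · ♙ ♙ ♙ ♙
♖ ♘ ♗ ♕ ♔ ♗ ♘ ♖


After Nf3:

♜ ♞ ♝ ♛ ♚ ♝ ♞ ♜
· ♟ ♟ ♟ ♟ ♟ ♟ ♟
♟ · · · · · · ·
· · · · · · · ·
· · · · · · · ·
· · · ♙ · ♘ · ·
♙ ♙ ♙ · ♙ ♙ ♙ ♙
♖ ♘ ♗ ♕ ♔ ♗ · ♖



  a b c d e f g h
  ─────────────────
8│♜ ♞ ♝ ♛ ♚ ♝ ♞ ♜│8
7│· ♟ ♟ ♟ ♟ ♟ ♟ ♟│7
6│♟ · · · · · · ·│6
5│· · · · · · · ·│5
4│· · · · · · · ·│4
3│· · · ♙ · ♘ · ·│3
2│♙ ♙ ♙ · ♙ ♙ ♙ ♙│2
1│♖ ♘ ♗ ♕ ♔ ♗ · ♖│1
  ─────────────────
  a b c d e f g h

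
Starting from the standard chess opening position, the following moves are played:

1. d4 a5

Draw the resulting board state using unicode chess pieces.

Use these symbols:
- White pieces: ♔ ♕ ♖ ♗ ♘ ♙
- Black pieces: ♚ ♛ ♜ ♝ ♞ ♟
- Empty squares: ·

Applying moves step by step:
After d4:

♜ ♞ ♝ ♛ ♚ ♝ ♞ ♜
♟ ♟ ♟ ♟ ♟ ♟ ♟ ♟
· · · · · · · ·
· · · · · · · ·
· · · ♙ · · · ·
· · · · · · · ·
♙ ♙ ♙ · ♙ ♙ ♙ ♙
♖ ♘ ♗ ♕ ♔ ♗ ♘ ♖


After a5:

♜ ♞ ♝ ♛ ♚ ♝ ♞ ♜
· ♟ ♟ ♟ ♟ ♟ ♟ ♟
· · · · · · · ·
♟ · · · · · · ·
· · · ♙ · · · ·
· · · · · · · ·
♙ ♙ ♙ · ♙ ♙ ♙ ♙
♖ ♘ ♗ ♕ ♔ ♗ ♘ ♖



  a b c d e f g h
  ─────────────────
8│♜ ♞ ♝ ♛ ♚ ♝ ♞ ♜│8
7│· ♟ ♟ ♟ ♟ ♟ ♟ ♟│7
6│· · · · · · · ·│6
5│♟ · · · · · · ·│5
4│· · · ♙ · · · ·│4
3│· · · · · · · ·│3
2│♙ ♙ ♙ · ♙ ♙ ♙ ♙│2
1│♖ ♘ ♗ ♕ ♔ ♗ ♘ ♖│1
  ─────────────────
  a b c d e f g h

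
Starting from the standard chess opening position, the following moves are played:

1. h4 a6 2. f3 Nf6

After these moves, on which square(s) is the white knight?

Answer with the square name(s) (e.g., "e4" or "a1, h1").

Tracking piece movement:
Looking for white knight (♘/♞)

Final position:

  a b c d e f g h
  ─────────────────
8│♜ ♞ ♝ ♛ ♚ ♝ · ♜│8
7│· ♟ ♟ ♟ ♟ ♟ ♟ ♟│7
6│♟ · · · · ♞ · ·│6
5│· · · · · · · ·│5
4│· · · · · · · ♙│4
3│· · · · · ♙ · ·│3
2│♙ ♙ ♙ ♙ ♙ · ♙ ·│2
1│♖ ♘ ♗ ♕ ♔ ♗ ♘ ♖│1
  ─────────────────
  a b c d e f g h


b1, g1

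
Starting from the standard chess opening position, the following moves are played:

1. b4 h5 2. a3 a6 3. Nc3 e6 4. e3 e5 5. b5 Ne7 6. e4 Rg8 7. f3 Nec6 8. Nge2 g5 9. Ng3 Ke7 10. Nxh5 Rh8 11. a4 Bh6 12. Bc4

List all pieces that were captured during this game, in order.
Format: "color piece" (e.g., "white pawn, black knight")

Tracking captures:
  Nxh5: captured black pawn

black pawn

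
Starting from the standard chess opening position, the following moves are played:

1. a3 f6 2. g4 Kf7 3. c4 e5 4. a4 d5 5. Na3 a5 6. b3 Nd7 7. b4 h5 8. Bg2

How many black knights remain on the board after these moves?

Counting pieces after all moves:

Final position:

  a b c d e f g h
  ─────────────────
8│♜ · ♝ ♛ · ♝ ♞ ♜│8
7│· ♟ ♟ ♞ · ♚ ♟ ·│7
6│· · · · · ♟ · ·│6
5│♟ · · ♟ ♟ · · ♟│5
4│♙ ♙ ♙ · · · ♙ ·│4
3│♘ · · · · · · ·│3
2│· · · ♙ ♙ ♙ ♗ ♙│2
1│♖ · ♗ ♕ ♔ · ♘ ♖│1
  ─────────────────
  a b c d e f g h


2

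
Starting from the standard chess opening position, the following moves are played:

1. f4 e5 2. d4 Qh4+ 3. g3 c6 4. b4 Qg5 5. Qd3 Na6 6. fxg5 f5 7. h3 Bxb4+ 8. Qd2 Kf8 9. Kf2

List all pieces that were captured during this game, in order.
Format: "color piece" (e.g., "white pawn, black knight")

Tracking captures:
  fxg5: captured black queen
  Bxb4+: captured white pawn

black queen, white pawn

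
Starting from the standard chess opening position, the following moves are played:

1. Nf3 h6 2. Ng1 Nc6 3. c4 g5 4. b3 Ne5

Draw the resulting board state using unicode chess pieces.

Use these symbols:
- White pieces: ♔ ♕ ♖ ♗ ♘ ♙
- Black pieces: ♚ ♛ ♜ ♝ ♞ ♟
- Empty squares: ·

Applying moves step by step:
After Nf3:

♜ ♞ ♝ ♛ ♚ ♝ ♞ ♜
♟ ♟ ♟ ♟ ♟ ♟ ♟ ♟
· · · · · · · ·
· · · · · · · ·
· · · · · · · ·
· · · · · ♘ · ·
♙ ♙ ♙ ♙ ♙ ♙ ♙ ♙
♖ ♘ ♗ ♕ ♔ ♗ · ♖


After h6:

♜ ♞ ♝ ♛ ♚ ♝ ♞ ♜
♟ ♟ ♟ ♟ ♟ ♟ ♟ ·
· · · · · · · ♟
· · · · · · · ·
· · · · · · · ·
· · · · · ♘ · ·
♙ ♙ ♙ ♙ ♙ ♙ ♙ ♙
♖ ♘ ♗ ♕ ♔ ♗ · ♖


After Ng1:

♜ ♞ ♝ ♛ ♚ ♝ ♞ ♜
♟ ♟ ♟ ♟ ♟ ♟ ♟ ·
· · · · · · · ♟
· · · · · · · ·
· · · · · · · ·
· · · · · · · ·
♙ ♙ ♙ ♙ ♙ ♙ ♙ ♙
♖ ♘ ♗ ♕ ♔ ♗ ♘ ♖


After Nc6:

♜ · ♝ ♛ ♚ ♝ ♞ ♜
♟ ♟ ♟ ♟ ♟ ♟ ♟ ·
· · ♞ · · · · ♟
· · · · · · · ·
· · · · · · · ·
· · · · · · · ·
♙ ♙ ♙ ♙ ♙ ♙ ♙ ♙
♖ ♘ ♗ ♕ ♔ ♗ ♘ ♖


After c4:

♜ · ♝ ♛ ♚ ♝ ♞ ♜
♟ ♟ ♟ ♟ ♟ ♟ ♟ ·
· · ♞ · · · · ♟
· · · · · · · ·
· · ♙ · · · · ·
· · · · · · · ·
♙ ♙ · ♙ ♙ ♙ ♙ ♙
♖ ♘ ♗ ♕ ♔ ♗ ♘ ♖


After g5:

♜ · ♝ ♛ ♚ ♝ ♞ ♜
♟ ♟ ♟ ♟ ♟ ♟ · ·
· · ♞ · · · · ♟
· · · · · · ♟ ·
· · ♙ · · · · ·
· · · · · · · ·
♙ ♙ · ♙ ♙ ♙ ♙ ♙
♖ ♘ ♗ ♕ ♔ ♗ ♘ ♖


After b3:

♜ · ♝ ♛ ♚ ♝ ♞ ♜
♟ ♟ ♟ ♟ ♟ ♟ · ·
· · ♞ · · · · ♟
· · · · · · ♟ ·
· · ♙ · · · · ·
· ♙ · · · · · ·
♙ · · ♙ ♙ ♙ ♙ ♙
♖ ♘ ♗ ♕ ♔ ♗ ♘ ♖


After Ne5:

♜ · ♝ ♛ ♚ ♝ ♞ ♜
♟ ♟ ♟ ♟ ♟ ♟ · ·
· · · · · · · ♟
· · · · ♞ · ♟ ·
· · ♙ · · · · ·
· ♙ · · · · · ·
♙ · · ♙ ♙ ♙ ♙ ♙
♖ ♘ ♗ ♕ ♔ ♗ ♘ ♖



  a b c d e f g h
  ─────────────────
8│♜ · ♝ ♛ ♚ ♝ ♞ ♜│8
7│♟ ♟ ♟ ♟ ♟ ♟ · ·│7
6│· · · · · · · ♟│6
5│· · · · ♞ · ♟ ·│5
4│· · ♙ · · · · ·│4
3│· ♙ · · · · · ·│3
2│♙ · · ♙ ♙ ♙ ♙ ♙│2
1│♖ ♘ ♗ ♕ ♔ ♗ ♘ ♖│1
  ─────────────────
  a b c d e f g h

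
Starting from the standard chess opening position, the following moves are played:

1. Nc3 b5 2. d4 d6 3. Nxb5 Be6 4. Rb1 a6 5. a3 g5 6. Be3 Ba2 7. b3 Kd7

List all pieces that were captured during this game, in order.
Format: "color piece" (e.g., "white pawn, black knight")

Tracking captures:
  Nxb5: captured black pawn

black pawn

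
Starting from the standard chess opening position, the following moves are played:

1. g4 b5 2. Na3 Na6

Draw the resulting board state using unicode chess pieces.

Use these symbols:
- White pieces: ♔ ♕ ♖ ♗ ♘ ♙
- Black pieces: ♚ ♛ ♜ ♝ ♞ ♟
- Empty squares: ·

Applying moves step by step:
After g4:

♜ ♞ ♝ ♛ ♚ ♝ ♞ ♜
♟ ♟ ♟ ♟ ♟ ♟ ♟ ♟
· · · · · · · ·
· · · · · · · ·
· · · · · · ♙ ·
· · · · · · · ·
♙ ♙ ♙ ♙ ♙ ♙ · ♙
♖ ♘ ♗ ♕ ♔ ♗ ♘ ♖


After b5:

♜ ♞ ♝ ♛ ♚ ♝ ♞ ♜
♟ · ♟ ♟ ♟ ♟ ♟ ♟
· · · · · · · ·
· ♟ · · · · · ·
· · · · · · ♙ ·
· · · · · · · ·
♙ ♙ ♙ ♙ ♙ ♙ · ♙
♖ ♘ ♗ ♕ ♔ ♗ ♘ ♖


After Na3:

♜ ♞ ♝ ♛ ♚ ♝ ♞ ♜
♟ · ♟ ♟ ♟ ♟ ♟ ♟
· · · · · · · ·
· ♟ · · · · · ·
· · · · · · ♙ ·
♘ · · · · · · ·
♙ ♙ ♙ ♙ ♙ ♙ · ♙
♖ · ♗ ♕ ♔ ♗ ♘ ♖


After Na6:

♜ · ♝ ♛ ♚ ♝ ♞ ♜
♟ · ♟ ♟ ♟ ♟ ♟ ♟
♞ · · · · · · ·
· ♟ · · · · · ·
· · · · · · ♙ ·
♘ · · · · · · ·
♙ ♙ ♙ ♙ ♙ ♙ · ♙
♖ · ♗ ♕ ♔ ♗ ♘ ♖



  a b c d e f g h
  ─────────────────
8│♜ · ♝ ♛ ♚ ♝ ♞ ♜│8
7│♟ · ♟ ♟ ♟ ♟ ♟ ♟│7
6│♞ · · · · · · ·│6
5│· ♟ · · · · · ·│5
4│· · · · · · ♙ ·│4
3│♘ · · · · · · ·│3
2│♙ ♙ ♙ ♙ ♙ ♙ · ♙│2
1│♖ · ♗ ♕ ♔ ♗ ♘ ♖│1
  ─────────────────
  a b c d e f g h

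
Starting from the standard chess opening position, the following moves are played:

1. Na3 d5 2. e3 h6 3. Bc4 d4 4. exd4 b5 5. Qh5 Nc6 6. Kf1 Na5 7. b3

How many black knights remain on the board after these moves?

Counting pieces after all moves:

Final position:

  a b c d e f g h
  ─────────────────
8│♜ · ♝ ♛ ♚ ♝ ♞ ♜│8
7│♟ · ♟ · ♟ ♟ ♟ ·│7
6│· · · · · · · ♟│6
5│♞ ♟ · · · · · ♕│5
4│· · ♗ ♙ · · · ·│4
3│♘ ♙ · · · · · ·│3
2│♙ · ♙ ♙ · ♙ ♙ ♙│2
1│♖ · ♗ · · ♔ ♘ ♖│1
  ─────────────────
  a b c d e f g h


2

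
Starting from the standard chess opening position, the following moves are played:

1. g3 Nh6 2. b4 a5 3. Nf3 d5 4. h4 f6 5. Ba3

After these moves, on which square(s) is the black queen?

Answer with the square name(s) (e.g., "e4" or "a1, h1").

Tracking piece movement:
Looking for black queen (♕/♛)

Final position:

  a b c d e f g h
  ─────────────────
8│♜ ♞ ♝ ♛ ♚ ♝ · ♜│8
7│· ♟ ♟ · ♟ · ♟ ♟│7
6│· · · · · ♟ · ♞│6
5│♟ · · ♟ · · · ·│5
4│· ♙ · · · · · ♙│4
3│♗ · · · · ♘ ♙ ·│3
2│♙ · ♙ ♙ ♙ ♙ · ·│2
1│♖ ♘ · ♕ ♔ ♗ · ♖│1
  ─────────────────
  a b c d e f g h


d8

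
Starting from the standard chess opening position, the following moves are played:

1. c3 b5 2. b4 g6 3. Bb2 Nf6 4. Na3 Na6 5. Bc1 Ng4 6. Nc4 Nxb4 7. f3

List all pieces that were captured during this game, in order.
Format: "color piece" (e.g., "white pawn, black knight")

Tracking captures:
  Nxb4: captured white pawn

white pawn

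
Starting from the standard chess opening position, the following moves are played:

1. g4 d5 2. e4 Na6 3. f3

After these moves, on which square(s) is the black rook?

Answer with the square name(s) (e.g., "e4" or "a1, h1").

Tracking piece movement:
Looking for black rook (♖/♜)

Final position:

  a b c d e f g h
  ─────────────────
8│♜ · ♝ ♛ ♚ ♝ ♞ ♜│8
7│♟ ♟ ♟ · ♟ ♟ ♟ ♟│7
6│♞ · · · · · · ·│6
5│· · · ♟ · · · ·│5
4│· · · · ♙ · ♙ ·│4
3│· · · · · ♙ · ·│3
2│♙ ♙ ♙ ♙ · · · ♙│2
1│♖ ♘ ♗ ♕ ♔ ♗ ♘ ♖│1
  ─────────────────
  a b c d e f g h


a8, h8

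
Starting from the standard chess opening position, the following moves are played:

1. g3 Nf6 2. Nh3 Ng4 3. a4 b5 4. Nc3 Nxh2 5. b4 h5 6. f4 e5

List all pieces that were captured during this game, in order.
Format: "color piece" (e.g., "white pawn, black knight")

Tracking captures:
  Nxh2: captured white pawn

white pawn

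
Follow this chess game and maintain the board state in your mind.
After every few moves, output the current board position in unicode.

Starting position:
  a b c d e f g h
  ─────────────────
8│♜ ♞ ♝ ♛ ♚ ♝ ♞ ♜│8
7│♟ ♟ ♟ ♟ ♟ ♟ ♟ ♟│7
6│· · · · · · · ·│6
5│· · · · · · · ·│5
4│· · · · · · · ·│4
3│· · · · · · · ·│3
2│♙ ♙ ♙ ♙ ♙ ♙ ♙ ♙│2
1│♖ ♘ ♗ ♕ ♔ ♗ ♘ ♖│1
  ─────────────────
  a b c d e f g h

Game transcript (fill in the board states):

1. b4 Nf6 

  a b c d e f g h
  ─────────────────
8│♜ ♞ ♝ ♛ ♚ ♝ · ♜│8
7│♟ ♟ ♟ ♟ ♟ ♟ ♟ ♟│7
6│· · · · · ♞ · ·│6
5│· · · · · · · ·│5
4│· ♙ · · · · · ·│4
3│· · · · · · · ·│3
2│♙ · ♙ ♙ ♙ ♙ ♙ ♙│2
1│♖ ♘ ♗ ♕ ♔ ♗ ♘ ♖│1
  ─────────────────
  a b c d e f g h

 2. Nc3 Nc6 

  a b c d e f g h
  ─────────────────
8│♜ · ♝ ♛ ♚ ♝ · ♜│8
7│♟ ♟ ♟ ♟ ♟ ♟ ♟ ♟│7
6│· · ♞ · · ♞ · ·│6
5│· · · · · · · ·│5
4│· ♙ · · · · · ·│4
3│· · ♘ · · · · ·│3
2│♙ · ♙ ♙ ♙ ♙ ♙ ♙│2
1│♖ · ♗ ♕ ♔ ♗ ♘ ♖│1
  ─────────────────
  a b c d e f g h

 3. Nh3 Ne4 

  a b c d e f g h
  ─────────────────
8│♜ · ♝ ♛ ♚ ♝ · ♜│8
7│♟ ♟ ♟ ♟ ♟ ♟ ♟ ♟│7
6│· · ♞ · · · · ·│6
5│· · · · · · · ·│5
4│· ♙ · · ♞ · · ·│4
3│· · ♘ · · · · ♘│3
2│♙ · ♙ ♙ ♙ ♙ ♙ ♙│2
1│♖ · ♗ ♕ ♔ ♗ · ♖│1
  ─────────────────
  a b c d e f g h

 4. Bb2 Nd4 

  a b c d e f g h
  ─────────────────
8│♜ · ♝ ♛ ♚ ♝ · ♜│8
7│♟ ♟ ♟ ♟ ♟ ♟ ♟ ♟│7
6│· · · · · · · ·│6
5│· · · · · · · ·│5
4│· ♙ · ♞ ♞ · · ·│4
3│· · ♘ · · · · ♘│3
2│♙ ♗ ♙ ♙ ♙ ♙ ♙ ♙│2
1│♖ · · ♕ ♔ ♗ · ♖│1
  ─────────────────
  a b c d e f g h



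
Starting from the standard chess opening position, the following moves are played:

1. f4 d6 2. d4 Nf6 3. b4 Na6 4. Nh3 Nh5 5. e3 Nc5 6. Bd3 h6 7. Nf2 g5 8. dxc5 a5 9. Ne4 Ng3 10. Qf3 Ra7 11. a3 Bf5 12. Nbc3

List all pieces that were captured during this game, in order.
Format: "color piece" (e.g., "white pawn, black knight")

Tracking captures:
  dxc5: captured black knight

black knight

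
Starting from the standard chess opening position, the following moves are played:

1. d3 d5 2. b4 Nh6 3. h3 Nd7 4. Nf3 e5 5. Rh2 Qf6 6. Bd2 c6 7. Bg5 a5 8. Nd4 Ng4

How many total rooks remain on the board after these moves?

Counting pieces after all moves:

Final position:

  a b c d e f g h
  ─────────────────
8│♜ · ♝ · ♚ ♝ · ♜│8
7│· ♟ · ♞ · ♟ ♟ ♟│7
6│· · ♟ · · ♛ · ·│6
5│♟ · · ♟ ♟ · ♗ ·│5
4│· ♙ · ♘ · · ♞ ·│4
3│· · · ♙ · · · ♙│3
2│♙ · ♙ · ♙ ♙ ♙ ♖│2
1│♖ ♘ · ♕ ♔ ♗ · ·│1
  ─────────────────
  a b c d e f g h


4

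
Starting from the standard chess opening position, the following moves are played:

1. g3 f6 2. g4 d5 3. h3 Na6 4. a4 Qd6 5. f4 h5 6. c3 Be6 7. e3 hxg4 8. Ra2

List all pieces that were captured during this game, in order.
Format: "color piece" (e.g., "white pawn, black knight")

Tracking captures:
  hxg4: captured white pawn

white pawn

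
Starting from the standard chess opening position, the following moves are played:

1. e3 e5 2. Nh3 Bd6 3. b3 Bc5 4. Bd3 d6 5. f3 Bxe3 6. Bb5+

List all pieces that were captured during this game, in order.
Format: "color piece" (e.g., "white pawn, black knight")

Tracking captures:
  Bxe3: captured white pawn

white pawn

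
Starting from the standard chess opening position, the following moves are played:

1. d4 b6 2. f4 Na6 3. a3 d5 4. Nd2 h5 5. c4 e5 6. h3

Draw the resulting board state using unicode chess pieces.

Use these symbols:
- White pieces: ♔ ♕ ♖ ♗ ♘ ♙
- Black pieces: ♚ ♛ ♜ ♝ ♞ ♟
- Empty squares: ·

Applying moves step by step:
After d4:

♜ ♞ ♝ ♛ ♚ ♝ ♞ ♜
♟ ♟ ♟ ♟ ♟ ♟ ♟ ♟
· · · · · · · ·
· · · · · · · ·
· · · ♙ · · · ·
· · · · · · · ·
♙ ♙ ♙ · ♙ ♙ ♙ ♙
♖ ♘ ♗ ♕ ♔ ♗ ♘ ♖


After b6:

♜ ♞ ♝ ♛ ♚ ♝ ♞ ♜
♟ · ♟ ♟ ♟ ♟ ♟ ♟
· ♟ · · · · · ·
· · · · · · · ·
· · · ♙ · · · ·
· · · · · · · ·
♙ ♙ ♙ · ♙ ♙ ♙ ♙
♖ ♘ ♗ ♕ ♔ ♗ ♘ ♖


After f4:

♜ ♞ ♝ ♛ ♚ ♝ ♞ ♜
♟ · ♟ ♟ ♟ ♟ ♟ ♟
· ♟ · · · · · ·
· · · · · · · ·
· · · ♙ · ♙ · ·
· · · · · · · ·
♙ ♙ ♙ · ♙ · ♙ ♙
♖ ♘ ♗ ♕ ♔ ♗ ♘ ♖


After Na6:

♜ · ♝ ♛ ♚ ♝ ♞ ♜
♟ · ♟ ♟ ♟ ♟ ♟ ♟
♞ ♟ · · · · · ·
· · · · · · · ·
· · · ♙ · ♙ · ·
· · · · · · · ·
♙ ♙ ♙ · ♙ · ♙ ♙
♖ ♘ ♗ ♕ ♔ ♗ ♘ ♖


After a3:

♜ · ♝ ♛ ♚ ♝ ♞ ♜
♟ · ♟ ♟ ♟ ♟ ♟ ♟
♞ ♟ · · · · · ·
· · · · · · · ·
· · · ♙ · ♙ · ·
♙ · · · · · · ·
· ♙ ♙ · ♙ · ♙ ♙
♖ ♘ ♗ ♕ ♔ ♗ ♘ ♖


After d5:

♜ · ♝ ♛ ♚ ♝ ♞ ♜
♟ · ♟ · ♟ ♟ ♟ ♟
♞ ♟ · · · · · ·
· · · ♟ · · · ·
· · · ♙ · ♙ · ·
♙ · · · · · · ·
· ♙ ♙ · ♙ · ♙ ♙
♖ ♘ ♗ ♕ ♔ ♗ ♘ ♖


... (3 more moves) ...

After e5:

♜ · ♝ ♛ ♚ ♝ ♞ ♜
♟ · ♟ · · ♟ ♟ ·
♞ ♟ · · · · · ·
· · · ♟ ♟ · · ♟
· · ♙ ♙ · ♙ · ·
♙ · · · · · · ·
· ♙ · ♘ ♙ · ♙ ♙
♖ · ♗ ♕ ♔ ♗ ♘ ♖


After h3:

♜ · ♝ ♛ ♚ ♝ ♞ ♜
♟ · ♟ · · ♟ ♟ ·
♞ ♟ · · · · · ·
· · · ♟ ♟ · · ♟
· · ♙ ♙ · ♙ · ·
♙ · · · · · · ♙
· ♙ · ♘ ♙ · ♙ ·
♖ · ♗ ♕ ♔ ♗ ♘ ♖



  a b c d e f g h
  ─────────────────
8│♜ · ♝ ♛ ♚ ♝ ♞ ♜│8
7│♟ · ♟ · · ♟ ♟ ·│7
6│♞ ♟ · · · · · ·│6
5│· · · ♟ ♟ · · ♟│5
4│· · ♙ ♙ · ♙ · ·│4
3│♙ · · · · · · ♙│3
2│· ♙ · ♘ ♙ · ♙ ·│2
1│♖ · ♗ ♕ ♔ ♗ ♘ ♖│1
  ─────────────────
  a b c d e f g h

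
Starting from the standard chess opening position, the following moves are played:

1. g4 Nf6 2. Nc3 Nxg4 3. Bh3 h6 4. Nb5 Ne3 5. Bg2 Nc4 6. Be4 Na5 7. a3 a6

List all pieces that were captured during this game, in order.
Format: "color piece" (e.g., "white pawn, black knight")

Tracking captures:
  Nxg4: captured white pawn

white pawn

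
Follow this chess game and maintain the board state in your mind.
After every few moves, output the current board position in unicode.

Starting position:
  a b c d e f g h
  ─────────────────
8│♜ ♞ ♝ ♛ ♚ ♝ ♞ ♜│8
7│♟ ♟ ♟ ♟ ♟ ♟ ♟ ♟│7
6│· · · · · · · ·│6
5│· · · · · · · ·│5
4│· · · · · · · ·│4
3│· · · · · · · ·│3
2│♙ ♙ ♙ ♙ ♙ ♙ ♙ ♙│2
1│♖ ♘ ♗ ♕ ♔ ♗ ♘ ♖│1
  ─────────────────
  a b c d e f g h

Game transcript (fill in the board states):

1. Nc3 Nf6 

  a b c d e f g h
  ─────────────────
8│♜ ♞ ♝ ♛ ♚ ♝ · ♜│8
7│♟ ♟ ♟ ♟ ♟ ♟ ♟ ♟│7
6│· · · · · ♞ · ·│6
5│· · · · · · · ·│5
4│· · · · · · · ·│4
3│· · ♘ · · · · ·│3
2│♙ ♙ ♙ ♙ ♙ ♙ ♙ ♙│2
1│♖ · ♗ ♕ ♔ ♗ ♘ ♖│1
  ─────────────────
  a b c d e f g h

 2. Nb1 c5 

  a b c d e f g h
  ─────────────────
8│♜ ♞ ♝ ♛ ♚ ♝ · ♜│8
7│♟ ♟ · ♟ ♟ ♟ ♟ ♟│7
6│· · · · · ♞ · ·│6
5│· · ♟ · · · · ·│5
4│· · · · · · · ·│4
3│· · · · · · · ·│3
2│♙ ♙ ♙ ♙ ♙ ♙ ♙ ♙│2
1│♖ ♘ ♗ ♕ ♔ ♗ ♘ ♖│1
  ─────────────────
  a b c d e f g h

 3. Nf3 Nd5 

  a b c d e f g h
  ─────────────────
8│♜ ♞ ♝ ♛ ♚ ♝ · ♜│8
7│♟ ♟ · ♟ ♟ ♟ ♟ ♟│7
6│· · · · · · · ·│6
5│· · ♟ ♞ · · · ·│5
4│· · · · · · · ·│4
3│· · · · · ♘ · ·│3
2│♙ ♙ ♙ ♙ ♙ ♙ ♙ ♙│2
1│♖ ♘ ♗ ♕ ♔ ♗ · ♖│1
  ─────────────────
  a b c d e f g h

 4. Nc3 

  a b c d e f g h
  ─────────────────
8│♜ ♞ ♝ ♛ ♚ ♝ · ♜│8
7│♟ ♟ · ♟ ♟ ♟ ♟ ♟│7
6│· · · · · · · ·│6
5│· · ♟ ♞ · · · ·│5
4│· · · · · · · ·│4
3│· · ♘ · · ♘ · ·│3
2│♙ ♙ ♙ ♙ ♙ ♙ ♙ ♙│2
1│♖ · ♗ ♕ ♔ ♗ · ♖│1
  ─────────────────
  a b c d e f g h


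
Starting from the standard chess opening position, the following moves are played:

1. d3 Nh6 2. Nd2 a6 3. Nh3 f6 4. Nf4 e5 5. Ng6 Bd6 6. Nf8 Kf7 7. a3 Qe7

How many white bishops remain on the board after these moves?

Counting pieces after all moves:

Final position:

  a b c d e f g h
  ─────────────────
8│♜ ♞ ♝ · · ♘ · ♜│8
7│· ♟ ♟ ♟ ♛ ♚ ♟ ♟│7
6│♟ · · ♝ · ♟ · ♞│6
5│· · · · ♟ · · ·│5
4│· · · · · · · ·│4
3│♙ · · ♙ · · · ·│3
2│· ♙ ♙ ♘ ♙ ♙ ♙ ♙│2
1│♖ · ♗ ♕ ♔ ♗ · ♖│1
  ─────────────────
  a b c d e f g h


2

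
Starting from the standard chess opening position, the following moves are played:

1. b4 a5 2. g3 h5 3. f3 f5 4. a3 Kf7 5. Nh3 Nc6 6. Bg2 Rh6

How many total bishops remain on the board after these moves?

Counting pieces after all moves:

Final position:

  a b c d e f g h
  ─────────────────
8│♜ · ♝ ♛ · ♝ ♞ ·│8
7│· ♟ ♟ ♟ ♟ ♚ ♟ ·│7
6│· · ♞ · · · · ♜│6
5│♟ · · · · ♟ · ♟│5
4│· ♙ · · · · · ·│4
3│♙ · · · · ♙ ♙ ♘│3
2│· · ♙ ♙ ♙ · ♗ ♙│2
1│♖ ♘ ♗ ♕ ♔ · · ♖│1
  ─────────────────
  a b c d e f g h


4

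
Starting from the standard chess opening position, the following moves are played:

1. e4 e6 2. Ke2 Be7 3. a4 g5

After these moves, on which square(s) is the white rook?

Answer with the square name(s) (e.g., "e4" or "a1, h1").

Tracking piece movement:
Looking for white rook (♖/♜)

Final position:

  a b c d e f g h
  ─────────────────
8│♜ ♞ ♝ ♛ ♚ · ♞ ♜│8
7│♟ ♟ ♟ ♟ ♝ ♟ · ♟│7
6│· · · · ♟ · · ·│6
5│· · · · · · ♟ ·│5
4│♙ · · · ♙ · · ·│4
3│· · · · · · · ·│3
2│· ♙ ♙ ♙ ♔ ♙ ♙ ♙│2
1│♖ ♘ ♗ ♕ · ♗ ♘ ♖│1
  ─────────────────
  a b c d e f g h


a1, h1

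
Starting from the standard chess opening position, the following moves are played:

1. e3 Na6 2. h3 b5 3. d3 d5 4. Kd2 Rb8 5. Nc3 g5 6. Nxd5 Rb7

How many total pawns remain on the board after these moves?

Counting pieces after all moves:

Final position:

  a b c d e f g h
  ─────────────────
8│· · ♝ ♛ ♚ ♝ ♞ ♜│8
7│♟ ♜ ♟ · ♟ ♟ · ♟│7
6│♞ · · · · · · ·│6
5│· ♟ · ♘ · · ♟ ·│5
4│· · · · · · · ·│4
3│· · · ♙ ♙ · · ♙│3
2│♙ ♙ ♙ ♔ · ♙ ♙ ·│2
1│♖ · ♗ ♕ · ♗ ♘ ♖│1
  ─────────────────
  a b c d e f g h


15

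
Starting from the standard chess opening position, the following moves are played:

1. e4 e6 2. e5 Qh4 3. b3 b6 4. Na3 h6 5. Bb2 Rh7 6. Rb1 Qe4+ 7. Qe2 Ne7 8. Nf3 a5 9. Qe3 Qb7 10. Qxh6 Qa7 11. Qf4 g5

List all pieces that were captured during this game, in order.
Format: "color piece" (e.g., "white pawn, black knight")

Tracking captures:
  Qxh6: captured black pawn

black pawn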